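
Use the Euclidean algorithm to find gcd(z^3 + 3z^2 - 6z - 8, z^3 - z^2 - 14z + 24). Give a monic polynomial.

z^2 + 2z - 8

Apply the Euclidean algorithm:
  z^3 + 3z^2 - 6z - 8 = (z^3 - z^2 - 14z + 24) + (4z^2 + 8z - 32)
  z^3 - z^2 - 14z + 24 = ((1/4)z - 3/4)(4z^2 + 8z - 32) + (0)
Last nonzero remainder: 4z^2 + 8z - 32. Dividing through by 4 gives the monic gcd z^2 + 2z - 8.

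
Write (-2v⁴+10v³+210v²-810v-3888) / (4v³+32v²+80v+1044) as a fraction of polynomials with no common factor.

Repeated division with remainder:
  -2v⁴+10v³+210v²-810v-3888 = (-(1/2)v+13/2)(4v³+32v²+80v+1044) + (42v²-808v-10674)
  4v³+32v²+80v+1044 = ((2/21)v+1144/441)(42v²-808v-10674) + ((1407940/441)v+1407940/49)
  42v²-808v-10674 = ((9261/703970)v-261513/703970)((1407940/441)v+1407940/49) + (0)
Last nonzero remainder: (1407940/441)v+1407940/49. Dividing through by 1407940/441 gives the monic gcd v+9.
Cancel v+9 from numerator and denominator to get the reduced form.

(-v³+14v²-21v-216)/(2v²-2v+58)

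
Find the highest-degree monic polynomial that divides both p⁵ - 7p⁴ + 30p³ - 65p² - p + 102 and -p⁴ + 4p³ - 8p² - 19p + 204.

By polynomial division,
  p⁵ - 7p⁴ + 30p³ - 65p² - p + 102 = (-p + 3)(-p⁴ + 4p³ - 8p² - 19p + 204) + (10p³ - 60p² + 260p - 510)
  -p⁴ + 4p³ - 8p² - 19p + 204 = (-(1/10)p - 1/5)(10p³ - 60p² + 260p - 510) + (6p² - 18p + 102)
  10p³ - 60p² + 260p - 510 = ((5/3)p - 5)(6p² - 18p + 102) + (0)
Last nonzero remainder: 6p² - 18p + 102. Dividing through by 6 gives the monic gcd p² - 3p + 17.

p² - 3p + 17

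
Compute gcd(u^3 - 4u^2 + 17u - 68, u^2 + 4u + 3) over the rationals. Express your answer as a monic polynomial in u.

1

By polynomial division,
  u^3 - 4u^2 + 17u - 68 = (u - 8)(u^2 + 4u + 3) + (46u - 44)
  u^2 + 4u + 3 = ((1/46)u + 57/529)(46u - 44) + (4095/529)
  46u - 44 = ((24334/4095)u - 23276/4095)(4095/529) + (0)
The last nonzero remainder is the constant 4095/529, so the polynomials are coprime and gcd = 1.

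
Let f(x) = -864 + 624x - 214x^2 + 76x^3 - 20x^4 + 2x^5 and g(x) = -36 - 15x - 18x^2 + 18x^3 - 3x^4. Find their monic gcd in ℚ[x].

12 - 7x + x^2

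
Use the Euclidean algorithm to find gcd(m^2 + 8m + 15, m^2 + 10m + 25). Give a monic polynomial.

Apply the Euclidean algorithm:
  m^2 + 8m + 15 = (m^2 + 10m + 25) + (−2m − 10)
  m^2 + 10m + 25 = (−(1/2)m − 5/2)(−2m − 10) + (0)
Last nonzero remainder: −2m − 10. Dividing through by −2 gives the monic gcd m + 5.

m + 5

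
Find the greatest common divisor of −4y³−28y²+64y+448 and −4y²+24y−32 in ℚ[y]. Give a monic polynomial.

Apply the Euclidean algorithm:
  −4y³−28y²+64y+448 = (y+13)(−4y²+24y−32) + (−216y+864)
  −4y²+24y−32 = ((1/54)y−1/27)(−216y+864) + (0)
Last nonzero remainder: −216y+864. Dividing through by −216 gives the monic gcd y−4.

y−4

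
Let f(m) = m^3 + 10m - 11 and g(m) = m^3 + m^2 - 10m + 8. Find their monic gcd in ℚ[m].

By polynomial division,
  m^3 + 10m - 11 = (m^3 + m^2 - 10m + 8) + (-m^2 + 20m - 19)
  m^3 + m^2 - 10m + 8 = (-m - 21)(-m^2 + 20m - 19) + (391m - 391)
  -m^2 + 20m - 19 = (-(1/391)m + 19/391)(391m - 391) + (0)
Last nonzero remainder: 391m - 391. Dividing through by 391 gives the monic gcd m - 1.

m - 1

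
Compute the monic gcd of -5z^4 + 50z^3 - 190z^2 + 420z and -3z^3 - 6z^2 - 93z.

Apply the Euclidean algorithm:
  -5z^4 + 50z^3 - 190z^2 + 420z = ((5/3)z - 20)(-3z^3 - 6z^2 - 93z) + (-155z^2 - 1440z)
  -3z^3 - 6z^2 - 93z = ((3/155)z - 678/4805)(-155z^2 - 1440z) + (-(284637/961)z)
  -155z^2 - 1440z = ((148955/284637)z + 461280/94879)(-(284637/961)z) + (0)
Last nonzero remainder: -(284637/961)z. Dividing through by -284637/961 gives the monic gcd z.

z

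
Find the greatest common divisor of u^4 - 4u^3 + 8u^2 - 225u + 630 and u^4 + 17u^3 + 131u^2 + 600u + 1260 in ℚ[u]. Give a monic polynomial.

Apply the Euclidean algorithm:
  u^4 - 4u^3 + 8u^2 - 225u + 630 = (u^4 + 17u^3 + 131u^2 + 600u + 1260) + (-21u^3 - 123u^2 - 825u - 630)
  u^4 + 17u^3 + 131u^2 + 600u + 1260 = (-(1/21)u - 26/49)(-21u^3 - 123u^2 - 825u - 630) + ((1296/49)u^2 + (6480/49)u + 6480/7)
  -21u^3 - 123u^2 - 825u - 630 = (-(343/432)u - 49/72)((1296/49)u^2 + (6480/49)u + 6480/7) + (0)
Last nonzero remainder: (1296/49)u^2 + (6480/49)u + 6480/7. Dividing through by 1296/49 gives the monic gcd u^2 + 5u + 35.

u^2 + 5u + 35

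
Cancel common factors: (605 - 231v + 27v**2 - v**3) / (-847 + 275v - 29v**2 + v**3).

(5 - v)/(-7 + v)

Repeated division with remainder:
  -v**3 + 27v**2 - 231v + 605 = (-1)(v**3 - 29v**2 + 275v - 847) + (-2v**2 + 44v - 242)
  v**3 - 29v**2 + 275v - 847 = (-(1/2)v + 7/2)(-2v**2 + 44v - 242) + (0)
Last nonzero remainder: -2v**2 + 44v - 242. Dividing through by -2 gives the monic gcd v**2 - 22v + 121.
Cancel v**2 - 22v + 121 from numerator and denominator to get the reduced form.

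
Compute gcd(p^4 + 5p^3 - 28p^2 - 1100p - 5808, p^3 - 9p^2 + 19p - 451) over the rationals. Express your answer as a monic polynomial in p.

p - 11

Apply the Euclidean algorithm:
  p^4 + 5p^3 - 28p^2 - 1100p - 5808 = (p + 14)(p^3 - 9p^2 + 19p - 451) + (79p^2 - 915p + 506)
  p^3 - 9p^2 + 19p - 451 = ((1/79)p + 204/6241)(79p^2 - 915p + 506) + ((265265/6241)p - 2917915/6241)
  79p^2 - 915p + 506 = ((493039/265265)p - 287086/265265)((265265/6241)p - 2917915/6241) + (0)
Last nonzero remainder: (265265/6241)p - 2917915/6241. Dividing through by 265265/6241 gives the monic gcd p - 11.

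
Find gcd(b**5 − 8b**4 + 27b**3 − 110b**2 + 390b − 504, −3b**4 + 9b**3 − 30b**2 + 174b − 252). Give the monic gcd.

Repeated division with remainder:
  b**5 − 8b**4 + 27b**3 − 110b**2 + 390b − 504 = (−(1/3)b + 5/3)(−3b**4 + 9b**3 − 30b**2 + 174b − 252) + (2b**3 − 2b**2 + 16b − 84)
  −3b**4 + 9b**3 − 30b**2 + 174b − 252 = (−(3/2)b + 3)(2b**3 − 2b**2 + 16b − 84) + (0)
Last nonzero remainder: 2b**3 − 2b**2 + 16b − 84. Dividing through by 2 gives the monic gcd b**3 − b**2 + 8b − 42.

b**3 − b**2 + 8b − 42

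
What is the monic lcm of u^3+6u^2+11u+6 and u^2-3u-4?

u^4+2u^3-13u^2-38u-24

By polynomial division,
  u^3+6u^2+11u+6 = (u+9)(u^2-3u-4) + (42u+42)
  u^2-3u-4 = ((1/42)u-2/21)(42u+42) + (0)
Last nonzero remainder: 42u+42. Dividing through by 42 gives the monic gcd u+1.
Then lcm(f, g) = f·g / gcd(f, g); expanding and making the result monic gives the answer.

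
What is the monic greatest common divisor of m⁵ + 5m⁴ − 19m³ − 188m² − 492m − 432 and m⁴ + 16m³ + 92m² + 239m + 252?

m³ + 9m² + 29m + 36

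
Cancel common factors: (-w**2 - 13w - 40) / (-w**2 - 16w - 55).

(w + 8)/(w + 11)

Euclidean algorithm in ℚ[w]:
  -w**2 - 13w - 40 = (-w**2 - 16w - 55) + (3w + 15)
  -w**2 - 16w - 55 = (-(1/3)w - 11/3)(3w + 15) + (0)
Last nonzero remainder: 3w + 15. Dividing through by 3 gives the monic gcd w + 5.
Cancel w + 5 from numerator and denominator to get the reduced form.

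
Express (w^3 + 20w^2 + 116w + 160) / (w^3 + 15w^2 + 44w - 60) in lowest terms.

(w^2 + 10w + 16)/(w^2 + 5w - 6)

Apply the Euclidean algorithm:
  w^3 + 20w^2 + 116w + 160 = (w^3 + 15w^2 + 44w - 60) + (5w^2 + 72w + 220)
  w^3 + 15w^2 + 44w - 60 = ((1/5)w + 3/25)(5w^2 + 72w + 220) + (-(216/25)w - 432/5)
  5w^2 + 72w + 220 = (-(125/216)w - 275/108)(-(216/25)w - 432/5) + (0)
Last nonzero remainder: -(216/25)w - 432/5. Dividing through by -216/25 gives the monic gcd w + 10.
Cancel w + 10 from numerator and denominator to get the reduced form.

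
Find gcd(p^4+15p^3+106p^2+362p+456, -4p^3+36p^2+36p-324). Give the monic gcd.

p+3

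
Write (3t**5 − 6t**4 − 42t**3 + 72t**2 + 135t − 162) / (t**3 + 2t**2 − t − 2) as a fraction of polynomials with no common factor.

(3t**3 − 9t**2 − 27t + 81)/(t + 1)

Euclidean algorithm in ℚ[t]:
  3t**5 − 6t**4 − 42t**3 + 72t**2 + 135t − 162 = (3t**2 − 12t − 15)(t**3 + 2t**2 − t − 2) + (96t**2 + 96t − 192)
  t**3 + 2t**2 − t − 2 = ((1/96)t + 1/96)(96t**2 + 96t − 192) + (0)
Last nonzero remainder: 96t**2 + 96t − 192. Dividing through by 96 gives the monic gcd t**2 + t − 2.
Cancel t**2 + t − 2 from numerator and denominator to get the reduced form.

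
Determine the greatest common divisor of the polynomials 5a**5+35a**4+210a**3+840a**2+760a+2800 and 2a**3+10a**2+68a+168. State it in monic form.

Repeated division with remainder:
  5a**5+35a**4+210a**3+840a**2+760a+2800 = ((5/2)a**2+5a-5)(2a**3+10a**2+68a+168) + (130a**2+260a+3640)
  2a**3+10a**2+68a+168 = ((1/65)a+3/65)(130a**2+260a+3640) + (0)
Last nonzero remainder: 130a**2+260a+3640. Dividing through by 130 gives the monic gcd a**2+2a+28.

a**2+2a+28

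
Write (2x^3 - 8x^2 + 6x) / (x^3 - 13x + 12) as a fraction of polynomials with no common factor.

(2x)/(x + 4)

Repeated division with remainder:
  2x^3 - 8x^2 + 6x = (2)(x^3 - 13x + 12) + (-8x^2 + 32x - 24)
  x^3 - 13x + 12 = (-(1/8)x - 1/2)(-8x^2 + 32x - 24) + (0)
Last nonzero remainder: -8x^2 + 32x - 24. Dividing through by -8 gives the monic gcd x^2 - 4x + 3.
Cancel x^2 - 4x + 3 from numerator and denominator to get the reduced form.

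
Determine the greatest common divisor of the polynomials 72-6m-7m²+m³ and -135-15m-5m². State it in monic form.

1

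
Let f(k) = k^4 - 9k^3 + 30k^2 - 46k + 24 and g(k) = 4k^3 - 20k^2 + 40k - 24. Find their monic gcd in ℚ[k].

Apply the Euclidean algorithm:
  k^4 - 9k^3 + 30k^2 - 46k + 24 = ((1/4)k - 1)(4k^3 - 20k^2 + 40k - 24) + (0)
Last nonzero remainder: 4k^3 - 20k^2 + 40k - 24. Dividing through by 4 gives the monic gcd k^3 - 5k^2 + 10k - 6.

k^3 - 5k^2 + 10k - 6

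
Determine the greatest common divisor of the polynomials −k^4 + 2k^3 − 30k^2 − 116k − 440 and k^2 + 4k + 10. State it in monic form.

k^2 + 4k + 10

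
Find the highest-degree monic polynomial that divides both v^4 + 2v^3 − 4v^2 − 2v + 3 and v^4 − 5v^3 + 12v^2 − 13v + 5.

v^2 − 2v + 1

Repeated division with remainder:
  v^4 + 2v^3 − 4v^2 − 2v + 3 = (v^4 − 5v^3 + 12v^2 − 13v + 5) + (7v^3 − 16v^2 + 11v − 2)
  v^4 − 5v^3 + 12v^2 − 13v + 5 = ((1/7)v − 19/49)(7v^3 − 16v^2 + 11v − 2) + ((207/49)v^2 − (414/49)v + 207/49)
  7v^3 − 16v^2 + 11v − 2 = ((343/207)v − 98/207)((207/49)v^2 − (414/49)v + 207/49) + (0)
Last nonzero remainder: (207/49)v^2 − (414/49)v + 207/49. Dividing through by 207/49 gives the monic gcd v^2 − 2v + 1.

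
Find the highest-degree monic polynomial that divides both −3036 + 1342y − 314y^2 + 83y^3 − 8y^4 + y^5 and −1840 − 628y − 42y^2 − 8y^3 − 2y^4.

Apply the Euclidean algorithm:
  y^5 − 8y^4 + 83y^3 − 314y^2 + 1342y − 3036 = (−(1/2)y + 6)(−2y^4 − 8y^3 − 42y^2 − 628y − 1840) + (110y^3 − 376y^2 + 4190y + 8004)
  −2y^4 − 8y^3 − 42y^2 − 628y − 1840 = (−(1/55)y − 408/3025)(110y^3 − 376y^2 + 4190y + 8004) + (−(50008/3025)y^2 + (50008/605)y − 2300368/3025)
  110y^3 − 376y^2 + 4190y + 8004 = (−(166375/25004)y − 263175/25004)(−(50008/3025)y^2 + (50008/605)y − 2300368/3025) + (0)
Last nonzero remainder: −(50008/3025)y^2 + (50008/605)y − 2300368/3025. Dividing through by −50008/3025 gives the monic gcd y^2 − 5y + 46.

46 − 5y + y^2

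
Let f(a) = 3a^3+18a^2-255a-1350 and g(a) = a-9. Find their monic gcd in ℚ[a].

Euclidean algorithm in ℚ[a]:
  3a^3+18a^2-255a-1350 = (3a^2+45a+150)(a-9) + (0)
The last nonzero remainder a-9 is already monic.

a-9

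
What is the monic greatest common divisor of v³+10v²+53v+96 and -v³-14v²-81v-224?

By polynomial division,
  v³+10v²+53v+96 = (-1)(-v³-14v²-81v-224) + (-4v²-28v-128)
  -v³-14v²-81v-224 = ((1/4)v+7/4)(-4v²-28v-128) + (0)
Last nonzero remainder: -4v²-28v-128. Dividing through by -4 gives the monic gcd v²+7v+32.

v²+7v+32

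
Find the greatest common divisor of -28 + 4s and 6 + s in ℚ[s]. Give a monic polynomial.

1

Apply the Euclidean algorithm:
  4s - 28 = (4)(s + 6) + (-52)
  s + 6 = (-(1/52)s - 3/26)(-52) + (0)
The last nonzero remainder is the constant -52, so the polynomials are coprime and gcd = 1.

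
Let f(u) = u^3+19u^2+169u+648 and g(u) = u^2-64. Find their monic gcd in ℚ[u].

u+8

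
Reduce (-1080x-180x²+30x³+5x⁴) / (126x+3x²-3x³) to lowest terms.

Repeated division with remainder:
  5x⁴+30x³-180x²-1080x = (-(5/3)x-35/3)(-3x³+3x²+126x) + (65x²+390x)
  -3x³+3x²+126x = (-(3/65)x+21/65)(65x²+390x) + (0)
Last nonzero remainder: 65x²+390x. Dividing through by 65 gives the monic gcd x²+6x.
Cancel x²+6x from numerator and denominator to get the reduced form.

(180-5x²)/(-21+3x)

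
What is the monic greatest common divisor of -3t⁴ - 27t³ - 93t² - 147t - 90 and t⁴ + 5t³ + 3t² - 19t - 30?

t³ + 7t² + 17t + 15

By polynomial division,
  -3t⁴ - 27t³ - 93t² - 147t - 90 = (-3)(t⁴ + 5t³ + 3t² - 19t - 30) + (-12t³ - 84t² - 204t - 180)
  t⁴ + 5t³ + 3t² - 19t - 30 = (-(1/12)t + 1/6)(-12t³ - 84t² - 204t - 180) + (0)
Last nonzero remainder: -12t³ - 84t² - 204t - 180. Dividing through by -12 gives the monic gcd t³ + 7t² + 17t + 15.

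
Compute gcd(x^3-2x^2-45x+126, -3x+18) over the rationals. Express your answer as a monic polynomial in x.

Repeated division with remainder:
  x^3-2x^2-45x+126 = (-(1/3)x^2-(4/3)x+7)(-3x+18) + (0)
Last nonzero remainder: -3x+18. Dividing through by -3 gives the monic gcd x-6.

x-6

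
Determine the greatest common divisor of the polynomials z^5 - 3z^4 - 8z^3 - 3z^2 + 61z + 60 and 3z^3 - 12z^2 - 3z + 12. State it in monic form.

z^2 - 3z - 4

Apply the Euclidean algorithm:
  z^5 - 3z^4 - 8z^3 - 3z^2 + 61z + 60 = ((1/3)z^2 + (1/3)z - 1)(3z^3 - 12z^2 - 3z + 12) + (-18z^2 + 54z + 72)
  3z^3 - 12z^2 - 3z + 12 = (-(1/6)z + 1/6)(-18z^2 + 54z + 72) + (0)
Last nonzero remainder: -18z^2 + 54z + 72. Dividing through by -18 gives the monic gcd z^2 - 3z - 4.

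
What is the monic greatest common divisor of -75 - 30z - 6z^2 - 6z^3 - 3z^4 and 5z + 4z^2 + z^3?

Euclidean algorithm in ℚ[z]:
  -3z^4 - 6z^3 - 6z^2 - 30z - 75 = (-3z + 6)(z^3 + 4z^2 + 5z) + (-15z^2 - 60z - 75)
  z^3 + 4z^2 + 5z = (-(1/15)z)(-15z^2 - 60z - 75) + (0)
Last nonzero remainder: -15z^2 - 60z - 75. Dividing through by -15 gives the monic gcd z^2 + 4z + 5.

5 + 4z + z^2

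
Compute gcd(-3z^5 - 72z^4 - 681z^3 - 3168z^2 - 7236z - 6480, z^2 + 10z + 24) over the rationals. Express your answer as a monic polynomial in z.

z^2 + 10z + 24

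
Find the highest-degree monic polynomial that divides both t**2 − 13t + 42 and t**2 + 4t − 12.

1

Apply the Euclidean algorithm:
  t**2 − 13t + 42 = (t**2 + 4t − 12) + (−17t + 54)
  t**2 + 4t − 12 = (−(1/17)t − 122/289)(−17t + 54) + (3120/289)
  −17t + 54 = (−(4913/3120)t + 2601/520)(3120/289) + (0)
The last nonzero remainder is the constant 3120/289, so the polynomials are coprime and gcd = 1.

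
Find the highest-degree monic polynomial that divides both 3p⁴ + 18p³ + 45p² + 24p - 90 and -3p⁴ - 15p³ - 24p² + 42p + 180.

Euclidean algorithm in ℚ[p]:
  3p⁴ + 18p³ + 45p² + 24p - 90 = (-1)(-3p⁴ - 15p³ - 24p² + 42p + 180) + (3p³ + 21p² + 66p + 90)
  -3p⁴ - 15p³ - 24p² + 42p + 180 = (-p + 2)(3p³ + 21p² + 66p + 90) + (0)
Last nonzero remainder: 3p³ + 21p² + 66p + 90. Dividing through by 3 gives the monic gcd p³ + 7p² + 22p + 30.

p³ + 7p² + 22p + 30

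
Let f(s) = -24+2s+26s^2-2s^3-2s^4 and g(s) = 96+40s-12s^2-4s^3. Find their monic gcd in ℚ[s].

-12+s+s^2

Euclidean algorithm in ℚ[s]:
  -2s^4-2s^3+26s^2+2s-24 = ((1/2)s-1)(-4s^3-12s^2+40s+96) + (-6s^2-6s+72)
  -4s^3-12s^2+40s+96 = ((2/3)s+4/3)(-6s^2-6s+72) + (0)
Last nonzero remainder: -6s^2-6s+72. Dividing through by -6 gives the monic gcd s^2+s-12.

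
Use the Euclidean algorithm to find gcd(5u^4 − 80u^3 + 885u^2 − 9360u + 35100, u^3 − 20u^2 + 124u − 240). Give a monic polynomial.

By polynomial division,
  5u^4 − 80u^3 + 885u^2 − 9360u + 35100 = (5u + 20)(u^3 − 20u^2 + 124u − 240) + (665u^2 − 10640u + 39900)
  u^3 − 20u^2 + 124u − 240 = ((1/665)u − 4/665)(665u^2 − 10640u + 39900) + (0)
Last nonzero remainder: 665u^2 − 10640u + 39900. Dividing through by 665 gives the monic gcd u^2 − 16u + 60.

u^2 − 16u + 60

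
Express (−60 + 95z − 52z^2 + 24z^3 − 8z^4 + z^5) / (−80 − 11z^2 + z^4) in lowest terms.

Euclidean algorithm in ℚ[z]:
  z^5 − 8z^4 + 24z^3 − 52z^2 + 95z − 60 = (z − 8)(z^4 − 11z^2 − 80) + (35z^3 − 140z^2 + 175z − 700)
  z^4 − 11z^2 − 80 = ((1/35)z + 4/35)(35z^3 − 140z^2 + 175z − 700) + (0)
Last nonzero remainder: 35z^3 − 140z^2 + 175z − 700. Dividing through by 35 gives the monic gcd z^3 − 4z^2 + 5z − 20.
Cancel z^3 − 4z^2 + 5z − 20 from numerator and denominator to get the reduced form.

(3 − 4z + z^2)/(4 + z)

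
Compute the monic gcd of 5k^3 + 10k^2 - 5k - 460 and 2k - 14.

1

By polynomial division,
  5k^3 + 10k^2 - 5k - 460 = ((5/2)k^2 + (45/2)k + 155)(2k - 14) + (1710)
  2k - 14 = ((1/855)k - 7/855)(1710) + (0)
The last nonzero remainder is the constant 1710, so the polynomials are coprime and gcd = 1.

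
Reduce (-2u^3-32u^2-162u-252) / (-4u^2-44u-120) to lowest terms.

Apply the Euclidean algorithm:
  -2u^3-32u^2-162u-252 = ((1/2)u+5/2)(-4u^2-44u-120) + (8u+48)
  -4u^2-44u-120 = (-(1/2)u-5/2)(8u+48) + (0)
Last nonzero remainder: 8u+48. Dividing through by 8 gives the monic gcd u+6.
Cancel u+6 from numerator and denominator to get the reduced form.

(u^2+10u+21)/(2u+10)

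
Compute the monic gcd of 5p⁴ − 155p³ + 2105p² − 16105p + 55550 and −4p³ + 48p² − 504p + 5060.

p − 11

Euclidean algorithm in ℚ[p]:
  5p⁴ − 155p³ + 2105p² − 16105p + 55550 = (−(5/4)p + 95/4)(−4p³ + 48p² − 504p + 5060) + (335p² + 2190p − 64625)
  −4p³ + 48p² − 504p + 5060 = (−(4/335)p + 4968/22445)(335p² + 2190p − 64625) + (−(7902340/4489)p + 86925740/4489)
  335p² + 2190p − 64625 = (−(300763/1580468)p − 5274575/1580468)(−(7902340/4489)p + 86925740/4489) + (0)
Last nonzero remainder: −(7902340/4489)p + 86925740/4489. Dividing through by −7902340/4489 gives the monic gcd p − 11.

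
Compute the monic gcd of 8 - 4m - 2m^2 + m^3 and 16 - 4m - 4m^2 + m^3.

-4 + m^2

Apply the Euclidean algorithm:
  m^3 - 2m^2 - 4m + 8 = (m^3 - 4m^2 - 4m + 16) + (2m^2 - 8)
  m^3 - 4m^2 - 4m + 16 = ((1/2)m - 2)(2m^2 - 8) + (0)
Last nonzero remainder: 2m^2 - 8. Dividing through by 2 gives the monic gcd m^2 - 4.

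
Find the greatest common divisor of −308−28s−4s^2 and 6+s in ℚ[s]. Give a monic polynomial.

1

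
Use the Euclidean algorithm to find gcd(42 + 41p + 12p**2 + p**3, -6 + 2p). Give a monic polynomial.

1

By polynomial division,
  p**3 + 12p**2 + 41p + 42 = ((1/2)p**2 + (15/2)p + 43)(2p - 6) + (300)
  2p - 6 = ((1/150)p - 1/50)(300) + (0)
The last nonzero remainder is the constant 300, so the polynomials are coprime and gcd = 1.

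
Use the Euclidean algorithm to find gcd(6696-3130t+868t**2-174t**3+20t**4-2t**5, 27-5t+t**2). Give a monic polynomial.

27-5t+t**2

Repeated division with remainder:
  -2t**5+20t**4-174t**3+868t**2-3130t+6696 = (-2t**3+10t**2-70t+248)(t**2-5t+27) + (0)
The last nonzero remainder t**2-5t+27 is already monic.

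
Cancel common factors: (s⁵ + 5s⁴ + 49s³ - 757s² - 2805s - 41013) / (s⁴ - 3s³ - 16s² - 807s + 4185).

(s² + 3s + 49)/(s - 5)

By polynomial division,
  s⁵ + 5s⁴ + 49s³ - 757s² - 2805s - 41013 = (s + 8)(s⁴ - 3s³ - 16s² - 807s + 4185) + (89s³ + 178s² - 534s - 74493)
  s⁴ - 3s³ - 16s² - 807s + 4185 = ((1/89)s - 5/89)(89s³ + 178s² - 534s - 74493) + (0)
Last nonzero remainder: 89s³ + 178s² - 534s - 74493. Dividing through by 89 gives the monic gcd s³ + 2s² - 6s - 837.
Cancel s³ + 2s² - 6s - 837 from numerator and denominator to get the reduced form.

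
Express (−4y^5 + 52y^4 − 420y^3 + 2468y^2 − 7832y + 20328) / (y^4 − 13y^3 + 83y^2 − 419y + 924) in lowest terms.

(−4y^2 + 16y − 88)/(y − 4)

Repeated division with remainder:
  −4y^5 + 52y^4 − 420y^3 + 2468y^2 − 7832y + 20328 = (−4y)(y^4 − 13y^3 + 83y^2 − 419y + 924) + (−88y^3 + 792y^2 − 4136y + 20328)
  y^4 − 13y^3 + 83y^2 − 419y + 924 = (−(1/88)y + 1/22)(−88y^3 + 792y^2 − 4136y + 20328) + (0)
Last nonzero remainder: −88y^3 + 792y^2 − 4136y + 20328. Dividing through by −88 gives the monic gcd y^3 − 9y^2 + 47y − 231.
Cancel y^3 − 9y^2 + 47y − 231 from numerator and denominator to get the reduced form.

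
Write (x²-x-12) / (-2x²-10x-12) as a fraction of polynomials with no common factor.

(-x+4)/(2x+4)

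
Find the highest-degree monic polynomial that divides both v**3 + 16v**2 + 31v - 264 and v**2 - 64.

By polynomial division,
  v**3 + 16v**2 + 31v - 264 = (v + 16)(v**2 - 64) + (95v + 760)
  v**2 - 64 = ((1/95)v - 8/95)(95v + 760) + (0)
Last nonzero remainder: 95v + 760. Dividing through by 95 gives the monic gcd v + 8.

v + 8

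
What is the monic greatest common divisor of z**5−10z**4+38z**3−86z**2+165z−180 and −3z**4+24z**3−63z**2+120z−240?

z**3−4z**2+5z−20

Apply the Euclidean algorithm:
  z**5−10z**4+38z**3−86z**2+165z−180 = (−(1/3)z+2/3)(−3z**4+24z**3−63z**2+120z−240) + (z**3−4z**2+5z−20)
  −3z**4+24z**3−63z**2+120z−240 = (−3z+12)(z**3−4z**2+5z−20) + (0)
The last nonzero remainder z**3−4z**2+5z−20 is already monic.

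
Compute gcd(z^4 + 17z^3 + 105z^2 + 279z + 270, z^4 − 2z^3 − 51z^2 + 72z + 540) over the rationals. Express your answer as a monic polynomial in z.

z^2 + 9z + 18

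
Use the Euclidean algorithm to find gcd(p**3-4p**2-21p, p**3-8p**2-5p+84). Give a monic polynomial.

p**2-4p-21

Repeated division with remainder:
  p**3-4p**2-21p = (p**3-8p**2-5p+84) + (4p**2-16p-84)
  p**3-8p**2-5p+84 = ((1/4)p-1)(4p**2-16p-84) + (0)
Last nonzero remainder: 4p**2-16p-84. Dividing through by 4 gives the monic gcd p**2-4p-21.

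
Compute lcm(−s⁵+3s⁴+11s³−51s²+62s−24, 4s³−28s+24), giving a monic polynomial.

s⁶−20s⁴+18s³+91s²−162s+72

Apply the Euclidean algorithm:
  −s⁵+3s⁴+11s³−51s²+62s−24 = (−(1/4)s²+(3/4)s+1)(4s³−28s+24) + (−24s²+72s−48)
  4s³−28s+24 = (−(1/6)s−1/2)(−24s²+72s−48) + (0)
Last nonzero remainder: −24s²+72s−48. Dividing through by −24 gives the monic gcd s²−3s+2.
Then lcm(f, g) = f·g / gcd(f, g); expanding and making the result monic gives the answer.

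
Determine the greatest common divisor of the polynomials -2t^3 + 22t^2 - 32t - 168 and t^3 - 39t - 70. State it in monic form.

By polynomial division,
  -2t^3 + 22t^2 - 32t - 168 = (-2)(t^3 - 39t - 70) + (22t^2 - 110t - 308)
  t^3 - 39t - 70 = ((1/22)t + 5/22)(22t^2 - 110t - 308) + (0)
Last nonzero remainder: 22t^2 - 110t - 308. Dividing through by 22 gives the monic gcd t^2 - 5t - 14.

t^2 - 5t - 14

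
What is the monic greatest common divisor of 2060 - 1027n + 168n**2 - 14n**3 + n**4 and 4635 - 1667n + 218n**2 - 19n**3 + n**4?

-515 + 128n - 10n**2 + n**3

By polynomial division,
  n**4 - 14n**3 + 168n**2 - 1027n + 2060 = (n**4 - 19n**3 + 218n**2 - 1667n + 4635) + (5n**3 - 50n**2 + 640n - 2575)
  n**4 - 19n**3 + 218n**2 - 1667n + 4635 = ((1/5)n - 9/5)(5n**3 - 50n**2 + 640n - 2575) + (0)
Last nonzero remainder: 5n**3 - 50n**2 + 640n - 2575. Dividing through by 5 gives the monic gcd n**3 - 10n**2 + 128n - 515.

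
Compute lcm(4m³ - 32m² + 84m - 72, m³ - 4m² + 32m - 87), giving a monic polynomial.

m⁵ - 9m⁴ + 58m³ - 271m² + 627m - 522

By polynomial division,
  4m³ - 32m² + 84m - 72 = (4)(m³ - 4m² + 32m - 87) + (-16m² - 44m + 276)
  m³ - 4m² + 32m - 87 = (-(1/16)m + 27/64)(-16m² - 44m + 276) + ((1085/16)m - 3255/16)
  -16m² - 44m + 276 = (-(256/1085)m - 1472/1085)((1085/16)m - 3255/16) + (0)
Last nonzero remainder: (1085/16)m - 3255/16. Dividing through by 1085/16 gives the monic gcd m - 3.
Then lcm(f, g) = f·g / gcd(f, g); expanding and making the result monic gives the answer.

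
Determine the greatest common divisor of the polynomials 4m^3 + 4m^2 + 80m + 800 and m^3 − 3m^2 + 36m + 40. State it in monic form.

m^2 − 4m + 40

By polynomial division,
  4m^3 + 4m^2 + 80m + 800 = (4)(m^3 − 3m^2 + 36m + 40) + (16m^2 − 64m + 640)
  m^3 − 3m^2 + 36m + 40 = ((1/16)m + 1/16)(16m^2 − 64m + 640) + (0)
Last nonzero remainder: 16m^2 − 64m + 640. Dividing through by 16 gives the monic gcd m^2 − 4m + 40.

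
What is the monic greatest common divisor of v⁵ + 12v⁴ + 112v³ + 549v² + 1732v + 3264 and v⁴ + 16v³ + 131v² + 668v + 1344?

Repeated division with remainder:
  v⁵ + 12v⁴ + 112v³ + 549v² + 1732v + 3264 = (v − 4)(v⁴ + 16v³ + 131v² + 668v + 1344) + (45v³ + 405v² + 3060v + 8640)
  v⁴ + 16v³ + 131v² + 668v + 1344 = ((1/45)v + 7/45)(45v³ + 405v² + 3060v + 8640) + (0)
Last nonzero remainder: 45v³ + 405v² + 3060v + 8640. Dividing through by 45 gives the monic gcd v³ + 9v² + 68v + 192.

v³ + 9v² + 68v + 192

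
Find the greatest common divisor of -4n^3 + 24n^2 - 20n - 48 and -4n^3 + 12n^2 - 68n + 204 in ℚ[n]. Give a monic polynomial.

n - 3

By polynomial division,
  -4n^3 + 24n^2 - 20n - 48 = (-4n^3 + 12n^2 - 68n + 204) + (12n^2 + 48n - 252)
  -4n^3 + 12n^2 - 68n + 204 = (-(1/3)n + 7/3)(12n^2 + 48n - 252) + (-264n + 792)
  12n^2 + 48n - 252 = (-(1/22)n - 7/22)(-264n + 792) + (0)
Last nonzero remainder: -264n + 792. Dividing through by -264 gives the monic gcd n - 3.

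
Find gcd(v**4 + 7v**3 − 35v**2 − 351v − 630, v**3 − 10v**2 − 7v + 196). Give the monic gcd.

v − 7

Repeated division with remainder:
  v**4 + 7v**3 − 35v**2 − 351v − 630 = (v + 17)(v**3 − 10v**2 − 7v + 196) + (142v**2 − 428v − 3962)
  v**3 − 10v**2 − 7v + 196 = ((1/142)v − 248/5041)(142v**2 − 428v − 3962) + (−(780/5041)v + 5460/5041)
  142v**2 − 428v − 3962 = (−(357911/390)v − 1426603/390)(−(780/5041)v + 5460/5041) + (0)
Last nonzero remainder: −(780/5041)v + 5460/5041. Dividing through by −780/5041 gives the monic gcd v − 7.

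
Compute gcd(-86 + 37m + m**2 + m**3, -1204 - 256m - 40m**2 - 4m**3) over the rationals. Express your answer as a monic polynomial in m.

Euclidean algorithm in ℚ[m]:
  m**3 + m**2 + 37m - 86 = (-1/4)(-4m**3 - 40m**2 - 256m - 1204) + (-9m**2 - 27m - 387)
  -4m**3 - 40m**2 - 256m - 1204 = ((4/9)m + 28/9)(-9m**2 - 27m - 387) + (0)
Last nonzero remainder: -9m**2 - 27m - 387. Dividing through by -9 gives the monic gcd m**2 + 3m + 43.

43 + 3m + m**2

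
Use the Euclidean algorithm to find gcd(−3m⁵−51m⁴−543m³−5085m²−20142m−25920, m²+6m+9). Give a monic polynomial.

Euclidean algorithm in ℚ[m]:
  −3m⁵−51m⁴−543m³−5085m²−20142m−25920 = (−3m³−33m²−318m−2880)(m²+6m+9) + (0)
The last nonzero remainder m²+6m+9 is already monic.

m²+6m+9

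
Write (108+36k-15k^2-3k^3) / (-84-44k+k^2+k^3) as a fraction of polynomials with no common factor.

(9-3k)/(-7+k)

Apply the Euclidean algorithm:
  -3k^3-15k^2+36k+108 = (-3)(k^3+k^2-44k-84) + (-12k^2-96k-144)
  k^3+k^2-44k-84 = (-(1/12)k+7/12)(-12k^2-96k-144) + (0)
Last nonzero remainder: -12k^2-96k-144. Dividing through by -12 gives the monic gcd k^2+8k+12.
Cancel k^2+8k+12 from numerator and denominator to get the reduced form.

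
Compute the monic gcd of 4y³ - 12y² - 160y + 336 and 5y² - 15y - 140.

y - 7

Euclidean algorithm in ℚ[y]:
  4y³ - 12y² - 160y + 336 = ((4/5)y)(5y² - 15y - 140) + (-48y + 336)
  5y² - 15y - 140 = (-(5/48)y - 5/12)(-48y + 336) + (0)
Last nonzero remainder: -48y + 336. Dividing through by -48 gives the monic gcd y - 7.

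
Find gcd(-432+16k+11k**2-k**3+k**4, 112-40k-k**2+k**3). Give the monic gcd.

-4+k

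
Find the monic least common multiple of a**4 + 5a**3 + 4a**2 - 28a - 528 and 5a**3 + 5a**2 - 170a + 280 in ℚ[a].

Apply the Euclidean algorithm:
  a**4 + 5a**3 + 4a**2 - 28a - 528 = ((1/5)a + 4/5)(5a**3 + 5a**2 - 170a + 280) + (34a**2 + 52a - 752)
  5a**3 + 5a**2 - 170a + 280 = ((5/34)a - 45/578)(34a**2 + 52a - 752) + (-(16000/289)a + 64000/289)
  34a**2 + 52a - 752 = (-(4913/8000)a - 13583/4000)(-(16000/289)a + 64000/289) + (0)
Last nonzero remainder: -(16000/289)a + 64000/289. Dividing through by -16000/289 gives the monic gcd a - 4.
Then lcm(f, g) = f·g / gcd(f, g); expanding and making the result monic gives the answer.

a**6 + 10a**5 + 15a**4 - 78a**3 - 724a**2 - 2248a + 7392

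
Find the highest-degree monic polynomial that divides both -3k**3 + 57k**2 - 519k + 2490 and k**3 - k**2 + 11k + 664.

k**2 - 9k + 83

Repeated division with remainder:
  -3k**3 + 57k**2 - 519k + 2490 = (-3)(k**3 - k**2 + 11k + 664) + (54k**2 - 486k + 4482)
  k**3 - k**2 + 11k + 664 = ((1/54)k + 4/27)(54k**2 - 486k + 4482) + (0)
Last nonzero remainder: 54k**2 - 486k + 4482. Dividing through by 54 gives the monic gcd k**2 - 9k + 83.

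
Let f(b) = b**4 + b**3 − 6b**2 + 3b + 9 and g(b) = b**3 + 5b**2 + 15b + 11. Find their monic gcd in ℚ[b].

b + 1

Apply the Euclidean algorithm:
  b**4 + b**3 − 6b**2 + 3b + 9 = (b − 4)(b**3 + 5b**2 + 15b + 11) + (−b**2 + 52b + 53)
  b**3 + 5b**2 + 15b + 11 = (−b − 57)(−b**2 + 52b + 53) + (3032b + 3032)
  −b**2 + 52b + 53 = (−(1/3032)b + 53/3032)(3032b + 3032) + (0)
Last nonzero remainder: 3032b + 3032. Dividing through by 3032 gives the monic gcd b + 1.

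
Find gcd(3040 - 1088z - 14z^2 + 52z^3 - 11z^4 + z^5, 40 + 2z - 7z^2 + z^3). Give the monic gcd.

20 - 9z + z^2

Apply the Euclidean algorithm:
  z^5 - 11z^4 + 52z^3 - 14z^2 - 1088z + 3040 = (z^2 - 4z + 22)(z^3 - 7z^2 + 2z + 40) + (108z^2 - 972z + 2160)
  z^3 - 7z^2 + 2z + 40 = ((1/108)z + 1/54)(108z^2 - 972z + 2160) + (0)
Last nonzero remainder: 108z^2 - 972z + 2160. Dividing through by 108 gives the monic gcd z^2 - 9z + 20.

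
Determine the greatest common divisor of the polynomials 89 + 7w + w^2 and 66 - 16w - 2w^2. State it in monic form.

1

By polynomial division,
  w^2 + 7w + 89 = (-1/2)(-2w^2 - 16w + 66) + (-w + 122)
  -2w^2 - 16w + 66 = (2w + 260)(-w + 122) + (-31654)
  -w + 122 = ((1/31654)w - 61/15827)(-31654) + (0)
The last nonzero remainder is the constant -31654, so the polynomials are coprime and gcd = 1.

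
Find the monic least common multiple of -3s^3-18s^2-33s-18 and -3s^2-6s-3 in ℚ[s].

s^4+7s^3+17s^2+17s+6

Apply the Euclidean algorithm:
  -3s^3-18s^2-33s-18 = (s+4)(-3s^2-6s-3) + (-6s-6)
  -3s^2-6s-3 = ((1/2)s+1/2)(-6s-6) + (0)
Last nonzero remainder: -6s-6. Dividing through by -6 gives the monic gcd s+1.
Then lcm(f, g) = f·g / gcd(f, g); expanding and making the result monic gives the answer.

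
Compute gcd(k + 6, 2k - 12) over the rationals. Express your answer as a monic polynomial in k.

Euclidean algorithm in ℚ[k]:
  k + 6 = (1/2)(2k - 12) + (12)
  2k - 12 = ((1/6)k - 1)(12) + (0)
The last nonzero remainder is the constant 12, so the polynomials are coprime and gcd = 1.

1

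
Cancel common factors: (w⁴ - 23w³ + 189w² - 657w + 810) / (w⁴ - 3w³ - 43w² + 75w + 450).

(w² - 12w + 27)/(w² + 8w + 15)

Euclidean algorithm in ℚ[w]:
  w⁴ - 23w³ + 189w² - 657w + 810 = (w⁴ - 3w³ - 43w² + 75w + 450) + (-20w³ + 232w² - 732w + 360)
  w⁴ - 3w³ - 43w² + 75w + 450 = (-(1/20)w - 43/100)(-20w³ + 232w² - 732w + 360) + ((504/25)w² - (5544/25)w + 3024/5)
  -20w³ + 232w² - 732w + 360 = (-(125/126)w + 25/42)((504/25)w² - (5544/25)w + 3024/5) + (0)
Last nonzero remainder: (504/25)w² - (5544/25)w + 3024/5. Dividing through by 504/25 gives the monic gcd w² - 11w + 30.
Cancel w² - 11w + 30 from numerator and denominator to get the reduced form.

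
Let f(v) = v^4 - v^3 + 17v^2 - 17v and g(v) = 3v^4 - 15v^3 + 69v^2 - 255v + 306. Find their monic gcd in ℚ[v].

v^2 + 17

Repeated division with remainder:
  v^4 - v^3 + 17v^2 - 17v = (1/3)(3v^4 - 15v^3 + 69v^2 - 255v + 306) + (4v^3 - 6v^2 + 68v - 102)
  3v^4 - 15v^3 + 69v^2 - 255v + 306 = ((3/4)v - 21/8)(4v^3 - 6v^2 + 68v - 102) + ((9/4)v^2 + 153/4)
  4v^3 - 6v^2 + 68v - 102 = ((16/9)v - 8/3)((9/4)v^2 + 153/4) + (0)
Last nonzero remainder: (9/4)v^2 + 153/4. Dividing through by 9/4 gives the monic gcd v^2 + 17.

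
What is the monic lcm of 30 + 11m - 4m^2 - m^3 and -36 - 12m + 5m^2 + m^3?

Euclidean algorithm in ℚ[m]:
  -m^3 - 4m^2 + 11m + 30 = (-1)(m^3 + 5m^2 - 12m - 36) + (m^2 - m - 6)
  m^3 + 5m^2 - 12m - 36 = (m + 6)(m^2 - m - 6) + (0)
The last nonzero remainder m^2 - m - 6 is already monic.
Then lcm(f, g) = f·g / gcd(f, g); expanding and making the result monic gives the answer.

-180 - 96m + 13m^2 + 10m^3 + m^4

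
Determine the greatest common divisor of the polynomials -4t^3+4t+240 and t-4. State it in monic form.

t-4

Euclidean algorithm in ℚ[t]:
  -4t^3+4t+240 = (-4t^2-16t-60)(t-4) + (0)
The last nonzero remainder t-4 is already monic.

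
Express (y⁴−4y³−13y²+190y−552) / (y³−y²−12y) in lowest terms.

Repeated division with remainder:
  y⁴−4y³−13y²+190y−552 = (y−3)(y³−y²−12y) + (−4y²+154y−552)
  y³−y²−12y = (−(1/4)y−75/8)(−4y²+154y−552) + ((5175/4)y−5175)
  −4y²+154y−552 = (−(16/5175)y+8/75)((5175/4)y−5175) + (0)
Last nonzero remainder: (5175/4)y−5175. Dividing through by 5175/4 gives the monic gcd y−4.
Cancel y−4 from numerator and denominator to get the reduced form.

(y³−13y+138)/(y²+3y)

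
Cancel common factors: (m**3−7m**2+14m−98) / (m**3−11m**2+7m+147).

(m**2+14)/(m**2−4m−21)

Repeated division with remainder:
  m**3−7m**2+14m−98 = (m**3−11m**2+7m+147) + (4m**2+7m−245)
  m**3−11m**2+7m+147 = ((1/4)m−51/16)(4m**2+7m−245) + ((1449/16)m−10143/16)
  4m**2+7m−245 = ((64/1449)m+80/207)((1449/16)m−10143/16) + (0)
Last nonzero remainder: (1449/16)m−10143/16. Dividing through by 1449/16 gives the monic gcd m−7.
Cancel m−7 from numerator and denominator to get the reduced form.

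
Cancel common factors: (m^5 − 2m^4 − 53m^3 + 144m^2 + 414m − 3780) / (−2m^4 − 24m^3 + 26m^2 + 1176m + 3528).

(−m^3 + m^2 + 12m − 90)/(2m^2 + 26m + 84)

Apply the Euclidean algorithm:
  m^5 − 2m^4 − 53m^3 + 144m^2 + 414m − 3780 = (−(1/2)m + 7)(−2m^4 − 24m^3 + 26m^2 + 1176m + 3528) + (128m^3 + 550m^2 − 6054m − 28476)
  −2m^4 − 24m^3 + 26m^2 + 1176m + 3528 = (−(1/64)m − 493/4096)(128m^3 + 550m^2 − 6054m − 28476) + (−(4905/2048)m^2 + (4905/2048)m + 103005/1024)
  128m^3 + 550m^2 − 6054m − 28476 = (−(262144/4905)m − 462848/1635)(−(4905/2048)m^2 + (4905/2048)m + 103005/1024) + (0)
Last nonzero remainder: −(4905/2048)m^2 + (4905/2048)m + 103005/1024. Dividing through by −4905/2048 gives the monic gcd m^2 − m − 42.
Cancel m^2 − m − 42 from numerator and denominator to get the reduced form.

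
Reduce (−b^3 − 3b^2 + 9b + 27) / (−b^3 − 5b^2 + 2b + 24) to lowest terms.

Euclidean algorithm in ℚ[b]:
  −b^3 − 3b^2 + 9b + 27 = (−b^3 − 5b^2 + 2b + 24) + (2b^2 + 7b + 3)
  −b^3 − 5b^2 + 2b + 24 = (−(1/2)b − 3/4)(2b^2 + 7b + 3) + ((35/4)b + 105/4)
  2b^2 + 7b + 3 = ((8/35)b + 4/35)((35/4)b + 105/4) + (0)
Last nonzero remainder: (35/4)b + 105/4. Dividing through by 35/4 gives the monic gcd b + 3.
Cancel b + 3 from numerator and denominator to get the reduced form.

(b^2 − 9)/(b^2 + 2b − 8)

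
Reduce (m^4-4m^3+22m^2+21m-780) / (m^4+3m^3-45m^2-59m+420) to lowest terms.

Apply the Euclidean algorithm:
  m^4-4m^3+22m^2+21m-780 = (m^4+3m^3-45m^2-59m+420) + (-7m^3+67m^2+80m-1200)
  m^4+3m^3-45m^2-59m+420 = (-(1/7)m-88/49)(-7m^3+67m^2+80m-1200) + ((4251/49)m^2-(4251/49)m-85020/49)
  -7m^3+67m^2+80m-1200 = (-(343/4251)m+980/1417)((4251/49)m^2-(4251/49)m-85020/49) + (0)
Last nonzero remainder: (4251/49)m^2-(4251/49)m-85020/49. Dividing through by 4251/49 gives the monic gcd m^2-m-20.
Cancel m^2-m-20 from numerator and denominator to get the reduced form.

(m^2-3m+39)/(m^2+4m-21)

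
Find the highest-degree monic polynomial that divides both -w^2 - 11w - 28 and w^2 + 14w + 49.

w + 7

Repeated division with remainder:
  -w^2 - 11w - 28 = (-1)(w^2 + 14w + 49) + (3w + 21)
  w^2 + 14w + 49 = ((1/3)w + 7/3)(3w + 21) + (0)
Last nonzero remainder: 3w + 21. Dividing through by 3 gives the monic gcd w + 7.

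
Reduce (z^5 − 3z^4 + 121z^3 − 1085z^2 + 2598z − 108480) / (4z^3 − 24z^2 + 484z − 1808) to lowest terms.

(z^3 − z^2 + 6z − 960)/(4z − 16)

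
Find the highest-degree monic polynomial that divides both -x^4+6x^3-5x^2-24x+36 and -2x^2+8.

Euclidean algorithm in ℚ[x]:
  -x^4+6x^3-5x^2-24x+36 = ((1/2)x^2-3x+9/2)(-2x^2+8) + (0)
Last nonzero remainder: -2x^2+8. Dividing through by -2 gives the monic gcd x^2-4.

x^2-4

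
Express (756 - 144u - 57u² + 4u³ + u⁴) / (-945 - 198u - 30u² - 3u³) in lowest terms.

Euclidean algorithm in ℚ[u]:
  u⁴ + 4u³ - 57u² - 144u + 756 = (-(1/3)u + 2)(-3u³ - 30u² - 198u - 945) + (-63u² - 63u + 2646)
  -3u³ - 30u² - 198u - 945 = ((1/21)u + 3/7)(-63u² - 63u + 2646) + (-297u - 2079)
  -63u² - 63u + 2646 = ((7/33)u - 14/11)(-297u - 2079) + (0)
Last nonzero remainder: -297u - 2079. Dividing through by -297 gives the monic gcd u + 7.
Cancel u + 7 from numerator and denominator to get the reduced form.

(-108 + 36u + 3u² - u³)/(135 + 9u + 3u²)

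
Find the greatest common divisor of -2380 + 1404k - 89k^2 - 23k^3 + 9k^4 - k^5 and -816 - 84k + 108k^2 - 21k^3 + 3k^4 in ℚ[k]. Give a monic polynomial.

34 - 5k + k^2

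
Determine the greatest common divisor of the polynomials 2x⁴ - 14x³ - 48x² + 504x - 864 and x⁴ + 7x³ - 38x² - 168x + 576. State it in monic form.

x³ - x² - 30x + 72

Euclidean algorithm in ℚ[x]:
  2x⁴ - 14x³ - 48x² + 504x - 864 = (2)(x⁴ + 7x³ - 38x² - 168x + 576) + (-28x³ + 28x² + 840x - 2016)
  x⁴ + 7x³ - 38x² - 168x + 576 = (-(1/28)x - 2/7)(-28x³ + 28x² + 840x - 2016) + (0)
Last nonzero remainder: -28x³ + 28x² + 840x - 2016. Dividing through by -28 gives the monic gcd x³ - x² - 30x + 72.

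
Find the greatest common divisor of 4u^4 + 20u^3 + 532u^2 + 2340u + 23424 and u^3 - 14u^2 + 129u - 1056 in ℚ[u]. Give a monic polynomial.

u^2 - 3u + 96

Apply the Euclidean algorithm:
  4u^4 + 20u^3 + 532u^2 + 2340u + 23424 = (4u + 76)(u^3 - 14u^2 + 129u - 1056) + (1080u^2 - 3240u + 103680)
  u^3 - 14u^2 + 129u - 1056 = ((1/1080)u - 11/1080)(1080u^2 - 3240u + 103680) + (0)
Last nonzero remainder: 1080u^2 - 3240u + 103680. Dividing through by 1080 gives the monic gcd u^2 - 3u + 96.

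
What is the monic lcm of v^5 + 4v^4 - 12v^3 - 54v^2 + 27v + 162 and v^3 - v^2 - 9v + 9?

v^6 + 3v^5 - 16v^4 - 42v^3 + 81v^2 + 135v - 162

Apply the Euclidean algorithm:
  v^5 + 4v^4 - 12v^3 - 54v^2 + 27v + 162 = (v^2 + 5v + 2)(v^3 - v^2 - 9v + 9) + (-16v^2 + 144)
  v^3 - v^2 - 9v + 9 = (-(1/16)v + 1/16)(-16v^2 + 144) + (0)
Last nonzero remainder: -16v^2 + 144. Dividing through by -16 gives the monic gcd v^2 - 9.
Then lcm(f, g) = f·g / gcd(f, g); expanding and making the result monic gives the answer.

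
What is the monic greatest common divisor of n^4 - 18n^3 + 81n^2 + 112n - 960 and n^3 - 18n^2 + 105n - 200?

n^2 - 13n + 40

Apply the Euclidean algorithm:
  n^4 - 18n^3 + 81n^2 + 112n - 960 = (n)(n^3 - 18n^2 + 105n - 200) + (-24n^2 + 312n - 960)
  n^3 - 18n^2 + 105n - 200 = (-(1/24)n + 5/24)(-24n^2 + 312n - 960) + (0)
Last nonzero remainder: -24n^2 + 312n - 960. Dividing through by -24 gives the monic gcd n^2 - 13n + 40.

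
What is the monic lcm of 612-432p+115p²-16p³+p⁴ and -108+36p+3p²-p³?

3672-1980p+258p²+19p³-10p⁴+p⁵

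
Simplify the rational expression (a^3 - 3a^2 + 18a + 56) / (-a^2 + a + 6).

(-a^2 + 5a - 28)/(a - 3)

Apply the Euclidean algorithm:
  a^3 - 3a^2 + 18a + 56 = (-a + 2)(-a^2 + a + 6) + (22a + 44)
  -a^2 + a + 6 = (-(1/22)a + 3/22)(22a + 44) + (0)
Last nonzero remainder: 22a + 44. Dividing through by 22 gives the monic gcd a + 2.
Cancel a + 2 from numerator and denominator to get the reduced form.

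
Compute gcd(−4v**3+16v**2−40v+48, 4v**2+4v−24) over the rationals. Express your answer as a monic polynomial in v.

v−2

By polynomial division,
  −4v**3+16v**2−40v+48 = (−v+5)(4v**2+4v−24) + (−84v+168)
  4v**2+4v−24 = (−(1/21)v−1/7)(−84v+168) + (0)
Last nonzero remainder: −84v+168. Dividing through by −84 gives the monic gcd v−2.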